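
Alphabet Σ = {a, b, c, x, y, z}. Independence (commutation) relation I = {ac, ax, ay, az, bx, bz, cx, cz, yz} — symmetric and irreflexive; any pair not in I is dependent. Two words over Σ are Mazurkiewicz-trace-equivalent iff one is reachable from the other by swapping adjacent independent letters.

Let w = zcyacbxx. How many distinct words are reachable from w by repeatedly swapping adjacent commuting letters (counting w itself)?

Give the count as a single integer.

piece 0:z — minimal
piece 1:c — minimal
piece 2:y rests on {1:c}
piece 3:a — minimal
piece 4:c rests on {2:y}
piece 5:b rests on {3:a, 4:c}
piece 6:x rests on {0:z, 2:y}
piece 7:x rests on {6:x}
minimal pieces: {0:z, 1:c, 3:a}
ways to finish when only these pieces remain (= sum over removing one remaining piece with nothing left below it):
  1 left: {5}→1  {7}→1
  2 left: {3,5}→1  {4,5}→1  {5,7}→2  {6,7}→1
  3 left: {0,6,7}→1  {3,4,5}→2  {3,5,7}→3  {4,5,7}→3  {5,6,7}→3
  4 left: {0,5,6,7}→4  {3,4,5,7}→8  {3,5,6,7}→6  {4,5,6,7}→6
  5 left: {0,3,5,6,7}→10  {0,4,5,6,7}→10  {2,4,5,6,7}→6  {3,4,5,6,7}→20
  6 left: {0,2,4,5,6,7}→16  {0,3,4,5,6,7}→40  {1,2,4,5,6,7}→6  {2,3,4,5,6,7}→26
  placing 0:z first → 32 extensions
  placing 1:c first → 82 extensions
  placing 3:a first → 22 extensions
total linear extensions = 136

136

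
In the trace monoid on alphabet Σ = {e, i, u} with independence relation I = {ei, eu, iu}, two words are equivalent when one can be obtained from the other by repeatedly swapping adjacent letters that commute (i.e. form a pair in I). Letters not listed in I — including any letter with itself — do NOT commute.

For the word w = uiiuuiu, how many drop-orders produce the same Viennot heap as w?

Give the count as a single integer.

piece 0:u — minimal
piece 1:i — minimal
piece 2:i rests on {1:i}
piece 3:u rests on {0:u}
piece 4:u rests on {3:u}
piece 5:i rests on {2:i}
piece 6:u rests on {4:u}
minimal pieces: {0:u, 1:i}
ways to finish when only these pieces remain (= sum over removing one remaining piece with nothing left below it):
  1 left: {5}→1  {6}→1
  2 left: {2,5}→1  {4,6}→1  {5,6}→2
  3 left: {1,2,5}→1  {2,5,6}→3  {3,4,6}→1  {4,5,6}→3
  4 left: {0,3,4,6}→1  {1,2,5,6}→4  {2,4,5,6}→6  {3,4,5,6}→4
  5 left: {0,3,4,5,6}→5  {1,2,4,5,6}→10  {2,3,4,5,6}→10
  placing 0:u first → 20 extensions
  placing 1:i first → 15 extensions
total linear extensions = 35

35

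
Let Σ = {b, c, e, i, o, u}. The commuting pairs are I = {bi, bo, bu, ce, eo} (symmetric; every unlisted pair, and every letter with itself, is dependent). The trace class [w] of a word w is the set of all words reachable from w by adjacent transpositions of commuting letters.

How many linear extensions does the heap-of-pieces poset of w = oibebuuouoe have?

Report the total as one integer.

drop 0:o onto floor
drop 1:i onto {0:o}
drop 2:b onto floor
drop 3:e onto {1:i, 2:b}
drop 4:b onto {3:e}
drop 5:u onto {3:e}
drop 6:u onto {5:u}
drop 7:o onto {6:u}
drop 8:u onto {7:o}
drop 9:o onto {8:u}
drop 10:e onto {4:b, 8:u}
ground layer = {0:o, 2:b}
drop-orders for the pieces not yet dropped (sum over which currently-grounded one goes next):
  1 to go: {9} 1  {10} 1
  2 to go: {4,10} 1  {9,10} 2
  3 to go: {4,9,10} 3  {8,9,10} 2
  4 to go: {4,8,9,10} 5  {7,8,9,10} 2
  5 to go: {4,7,8,9,10} 7  {6,7,8,9,10} 2
  6 to go: {4,6,7,8,9,10} 9  {5,6,7,8,9,10} 2
  7 to go: {4,5,6,7,8,9,10} 11
  8 to go: {3,4,5,6,7,8,9,10} 11
  9 to go: {1,3,4,5,6,7,8,9,10} 11  {2,3,4,5,6,7,8,9,10} 11
  if 0:o drops first: 22 orders
  if 2:b drops first: 11 orders
heap linearizations: 33

33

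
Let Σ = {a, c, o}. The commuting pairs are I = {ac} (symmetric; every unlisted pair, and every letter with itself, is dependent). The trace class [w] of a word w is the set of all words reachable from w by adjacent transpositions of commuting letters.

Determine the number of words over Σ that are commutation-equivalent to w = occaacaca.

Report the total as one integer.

70

drop 0:o onto floor
drop 1:c onto {0:o}
drop 2:c onto {1:c}
drop 3:a onto {0:o}
drop 4:a onto {3:a}
drop 5:c onto {2:c}
drop 6:a onto {4:a}
drop 7:c onto {5:c}
drop 8:a onto {6:a}
ground layer = {0:o}
drop-orders for the pieces not yet dropped (sum over which currently-grounded one goes next):
  1 to go: {7} 1  {8} 1
  2 to go: {5,7} 1  {6,8} 1  {7,8} 2
  3 to go: {2,5,7} 1  {4,6,8} 1  {5,7,8} 3  {6,7,8} 3
  4 to go: {1,2,5,7} 1  {2,5,7,8} 4  {3,4,6,8} 1  {4,6,7,8} 4  {5,6,7,8} 6
  5 to go: {1,2,5,7,8} 5  {2,5,6,7,8} 10  {3,4,6,7,8} 5  {4,5,6,7,8} 10
  6 to go: {1,2,5,6,7,8} 15  {2,4,5,6,7,8} 20  {3,4,5,6,7,8} 15
  7 to go: {1,2,4,5,6,7,8} 35  {2,3,4,5,6,7,8} 35
  if 0:o drops first: 70 orders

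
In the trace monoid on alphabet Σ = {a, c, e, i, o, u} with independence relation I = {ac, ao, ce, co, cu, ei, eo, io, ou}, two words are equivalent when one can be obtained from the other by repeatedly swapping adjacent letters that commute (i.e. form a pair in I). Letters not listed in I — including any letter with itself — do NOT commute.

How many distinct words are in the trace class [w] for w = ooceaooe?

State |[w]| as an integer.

0(o) covers ∅
1(o) covers 0:o
2(c) covers ∅
3(e) covers ∅
4(a) covers 3:e
5(o) covers 1:o
6(o) covers 5:o
7(e) covers 4:a
floor of heap: 0:o, 2:c, 3:e
completions by unplaced set U, small U first (add the entries for U minus each lowest piece of U):
  |U|=1: {2}:1  {6}:1  {7}:1
  |U|=2: {2,6}:2  {2,7}:2  {4,7}:1  {5,6}:1  {6,7}:2
  |U|=3: {1,5,6}:1  {2,4,7}:3  {2,5,6}:3  {2,6,7}:6  {3,4,7}:1  {4,6,7}:3  {5,6,7}:3
  |U|=4: {0,1,5,6}:1  {1,2,5,6}:4  {1,5,6,7}:4  {2,3,4,7}:4  {2,4,6,7}:12  {2,5,6,7}:12  {3,4,6,7}:4  {4,5,6,7}:6
  |U|=5: {0,1,2,5,6}:5  {0,1,5,6,7}:5  {1,2,5,6,7}:20  {1,4,5,6,7}:10  {2,3,4,6,7}:20  {2,4,5,6,7}:30  {3,4,5,6,7}:10
  |U|=6: {0,1,2,5,6,7}:30  {0,1,4,5,6,7}:15  {1,2,4,5,6,7}:60  {1,3,4,5,6,7}:20  {2,3,4,5,6,7}:60
  start at 0(o): 140
  start at 2(c): 35
  start at 3(e): 105
sum over floor = 280

280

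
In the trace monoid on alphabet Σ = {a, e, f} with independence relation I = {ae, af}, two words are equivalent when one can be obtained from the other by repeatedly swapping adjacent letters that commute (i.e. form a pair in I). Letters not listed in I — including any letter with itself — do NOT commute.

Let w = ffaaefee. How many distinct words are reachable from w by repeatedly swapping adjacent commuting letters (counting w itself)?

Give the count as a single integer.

28

#0=f has no predecessor
#1=f depends on [0:f]
#2=a has no predecessor
#3=a depends on [2:a]
#4=e depends on [1:f]
#5=f depends on [4:e]
#6=e depends on [5:f]
#7=e depends on [6:e]
sources: [0:f, 2:a]
N(rest) = Σ N(rest − s) over sources s of rest; N(one piece) = 1:
  size 1 → [3]=1  [7]=1
  size 2 → [2,3]=1  [3,7]=2  [6,7]=1
  size 3 → [2,3,7]=3  [3,6,7]=3  [5,6,7]=1
  size 4 → [2,3,6,7]=6  [3,5,6,7]=4  [4,5,6,7]=1
  size 5 → [1,4,5,6,7]=1  [2,3,5,6,7]=10  [3,4,5,6,7]=5
  size 6 → [0,1,4,5,6,7]=1  [1,3,4,5,6,7]=6  [2,3,4,5,6,7]=15
  first=0(f) contributes 21
  first=2(a) contributes 7
|[w]| = 28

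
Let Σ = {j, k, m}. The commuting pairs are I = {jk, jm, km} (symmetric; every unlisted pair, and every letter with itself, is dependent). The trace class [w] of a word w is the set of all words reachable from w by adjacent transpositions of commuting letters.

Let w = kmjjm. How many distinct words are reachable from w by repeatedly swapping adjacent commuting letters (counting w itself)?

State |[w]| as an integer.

30

#0=k has no predecessor
#1=m has no predecessor
#2=j has no predecessor
#3=j depends on [2:j]
#4=m depends on [1:m]
sources: [0:k, 1:m, 2:j]
N(rest) = Σ N(rest − s) over sources s of rest; N(one piece) = 1:
  size 1 → [0]=1  [3]=1  [4]=1
  size 2 → [0,3]=2  [0,4]=2  [1,4]=1  [2,3]=1  [3,4]=2
  size 3 → [0,1,4]=3  [0,2,3]=3  [0,3,4]=6  [1,3,4]=3  [2,3,4]=3
  first=0(k) contributes 6
  first=1(m) contributes 12
  first=2(j) contributes 12
|[w]| = 30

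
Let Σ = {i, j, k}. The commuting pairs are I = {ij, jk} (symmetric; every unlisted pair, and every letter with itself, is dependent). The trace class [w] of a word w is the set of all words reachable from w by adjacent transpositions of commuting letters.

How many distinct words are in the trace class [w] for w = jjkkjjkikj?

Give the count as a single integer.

252

0(j) covers ∅
1(j) covers 0:j
2(k) covers ∅
3(k) covers 2:k
4(j) covers 1:j
5(j) covers 4:j
6(k) covers 3:k
7(i) covers 6:k
8(k) covers 7:i
9(j) covers 5:j
floor of heap: 0:j, 2:k
completions by unplaced set U, small U first (add the entries for U minus each lowest piece of U):
  |U|=1: {8}:1  {9}:1
  |U|=2: {5,9}:1  {7,8}:1  {8,9}:2
  |U|=3: {4,5,9}:1  {5,8,9}:3  {6,7,8}:1  {7,8,9}:3
  |U|=4: {1,4,5,9}:1  {3,6,7,8}:1  {4,5,8,9}:4  {5,7,8,9}:6  {6,7,8,9}:4
  |U|=5: {0,1,4,5,9}:1  {1,4,5,8,9}:5  {2,3,6,7,8}:1  {3,6,7,8,9}:5  {4,5,7,8,9}:10  {5,6,7,8,9}:10
  |U|=6: {0,1,4,5,8,9}:6  {1,4,5,7,8,9}:15  {2,3,6,7,8,9}:6  {3,5,6,7,8,9}:15  {4,5,6,7,8,9}:20
  |U|=7: {0,1,4,5,7,8,9}:21  {1,4,5,6,7,8,9}:35  {2,3,5,6,7,8,9}:21  {3,4,5,6,7,8,9}:35
  |U|=8: {0,1,4,5,6,7,8,9}:56  {1,3,4,5,6,7,8,9}:70  {2,3,4,5,6,7,8,9}:56
  start at 0(j): 126
  start at 2(k): 126
sum over floor = 252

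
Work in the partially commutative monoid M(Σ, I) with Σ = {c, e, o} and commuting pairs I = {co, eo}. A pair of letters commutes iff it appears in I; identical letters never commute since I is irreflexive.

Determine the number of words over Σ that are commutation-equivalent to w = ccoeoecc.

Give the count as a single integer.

28

0(c) covers ∅
1(c) covers 0:c
2(o) covers ∅
3(e) covers 1:c
4(o) covers 2:o
5(e) covers 3:e
6(c) covers 5:e
7(c) covers 6:c
floor of heap: 0:c, 2:o
completions by unplaced set U, small U first (add the entries for U minus each lowest piece of U):
  |U|=1: {4}:1  {7}:1
  |U|=2: {2,4}:1  {4,7}:2  {6,7}:1
  |U|=3: {2,4,7}:3  {4,6,7}:3  {5,6,7}:1
  |U|=4: {2,4,6,7}:6  {3,5,6,7}:1  {4,5,6,7}:4
  |U|=5: {1,3,5,6,7}:1  {2,4,5,6,7}:10  {3,4,5,6,7}:5
  |U|=6: {0,1,3,5,6,7}:1  {1,3,4,5,6,7}:6  {2,3,4,5,6,7}:15
  start at 0(c): 21
  start at 2(o): 7
sum over floor = 28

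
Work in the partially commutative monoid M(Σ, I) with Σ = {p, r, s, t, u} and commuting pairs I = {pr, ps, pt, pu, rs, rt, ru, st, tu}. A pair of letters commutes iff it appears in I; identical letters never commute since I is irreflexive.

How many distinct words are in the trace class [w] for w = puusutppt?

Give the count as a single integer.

1260

0(p) covers ∅
1(u) covers ∅
2(u) covers 1:u
3(s) covers 2:u
4(u) covers 3:s
5(t) covers ∅
6(p) covers 0:p
7(p) covers 6:p
8(t) covers 5:t
floor of heap: 0:p, 1:u, 5:t
completions by unplaced set U, small U first (add the entries for U minus each lowest piece of U):
  |U|=1: {4}:1  {7}:1  {8}:1
  |U|=2: {3,4}:1  {4,7}:2  {4,8}:2  {5,8}:1  {6,7}:1  {7,8}:2
  |U|=3: {0,6,7}:1  {2,3,4}:1  {3,4,7}:3  {3,4,8}:3  {4,5,8}:3  {4,6,7}:3  {4,7,8}:6  {5,7,8}:3  {6,7,8}:3
  |U|=4: {0,4,6,7}:4  {0,6,7,8}:4  {1,2,3,4}:1  {2,3,4,7}:4  {2,3,4,8}:4  {3,4,5,8}:6  {3,4,6,7}:6  {3,4,7,8}:12  {4,5,7,8}:12  {4,6,7,8}:12  {5,6,7,8}:6
  |U|=5: {0,3,4,6,7}:10  {0,4,6,7,8}:20  {0,5,6,7,8}:10  {1,2,3,4,7}:5  {1,2,3,4,8}:5  {2,3,4,5,8}:10  {2,3,4,6,7}:10  {2,3,4,7,8}:20  {3,4,5,7,8}:30  {3,4,6,7,8}:30  {4,5,6,7,8}:30
  |U|=6: {0,2,3,4,6,7}:20  {0,3,4,6,7,8}:60  {0,4,5,6,7,8}:60  {1,2,3,4,5,8}:15  {1,2,3,4,6,7}:15  {1,2,3,4,7,8}:30  {2,3,4,5,7,8}:60  {2,3,4,6,7,8}:60  {3,4,5,6,7,8}:90
  |U|=7: {0,1,2,3,4,6,7}:35  {0,2,3,4,6,7,8}:140  {0,3,4,5,6,7,8}:210  {1,2,3,4,5,7,8}:105  {1,2,3,4,6,7,8}:105  {2,3,4,5,6,7,8}:210
  start at 0(p): 420
  start at 1(u): 560
  start at 5(t): 280
sum over floor = 1260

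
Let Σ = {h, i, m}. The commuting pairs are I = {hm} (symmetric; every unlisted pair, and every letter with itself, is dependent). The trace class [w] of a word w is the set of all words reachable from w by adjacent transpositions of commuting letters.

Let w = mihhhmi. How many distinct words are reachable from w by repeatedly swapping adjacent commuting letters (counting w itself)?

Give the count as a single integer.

4

piece 0:m — minimal
piece 1:i rests on {0:m}
piece 2:h rests on {1:i}
piece 3:h rests on {2:h}
piece 4:h rests on {3:h}
piece 5:m rests on {1:i}
piece 6:i rests on {4:h, 5:m}
minimal pieces: {0:m}
ways to finish when only these pieces remain (= sum over removing one remaining piece with nothing left below it):
  1 left: {6}→1
  2 left: {4,6}→1  {5,6}→1
  3 left: {3,4,6}→1  {4,5,6}→2
  4 left: {2,3,4,6}→1  {3,4,5,6}→3
  5 left: {2,3,4,5,6}→4
  placing 0:m first → 4 extensions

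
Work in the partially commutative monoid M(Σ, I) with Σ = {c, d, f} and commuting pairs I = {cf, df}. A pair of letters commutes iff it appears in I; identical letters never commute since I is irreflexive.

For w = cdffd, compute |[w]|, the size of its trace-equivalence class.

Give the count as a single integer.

10

drop 0:c onto floor
drop 1:d onto {0:c}
drop 2:f onto floor
drop 3:f onto {2:f}
drop 4:d onto {1:d}
ground layer = {0:c, 2:f}
drop-orders for the pieces not yet dropped (sum over which currently-grounded one goes next):
  1 to go: {3} 1  {4} 1
  2 to go: {1,4} 1  {2,3} 1  {3,4} 2
  3 to go: {0,1,4} 1  {1,3,4} 3  {2,3,4} 3
  if 0:c drops first: 6 orders
  if 2:f drops first: 4 orders
heap linearizations: 10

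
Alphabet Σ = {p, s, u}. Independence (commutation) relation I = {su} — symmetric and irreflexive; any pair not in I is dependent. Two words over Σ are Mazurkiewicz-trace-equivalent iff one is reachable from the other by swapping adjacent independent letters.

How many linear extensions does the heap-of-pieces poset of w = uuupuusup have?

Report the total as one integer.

4

drop 0:u onto floor
drop 1:u onto {0:u}
drop 2:u onto {1:u}
drop 3:p onto {2:u}
drop 4:u onto {3:p}
drop 5:u onto {4:u}
drop 6:s onto {3:p}
drop 7:u onto {5:u}
drop 8:p onto {6:s, 7:u}
ground layer = {0:u}
drop-orders for the pieces not yet dropped (sum over which currently-grounded one goes next):
  1 to go: {8} 1
  2 to go: {6,8} 1  {7,8} 1
  3 to go: {5,7,8} 1  {6,7,8} 2
  4 to go: {4,5,7,8} 1  {5,6,7,8} 3
  5 to go: {4,5,6,7,8} 4
  6 to go: {3,4,5,6,7,8} 4
  7 to go: {2,3,4,5,6,7,8} 4
  if 0:u drops first: 4 orders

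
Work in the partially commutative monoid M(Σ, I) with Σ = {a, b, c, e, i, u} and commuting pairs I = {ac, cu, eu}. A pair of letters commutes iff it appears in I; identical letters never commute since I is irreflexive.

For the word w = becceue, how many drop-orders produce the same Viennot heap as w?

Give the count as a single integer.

6

0(b) covers ∅
1(e) covers 0:b
2(c) covers 1:e
3(c) covers 2:c
4(e) covers 3:c
5(u) covers 0:b
6(e) covers 4:e
floor of heap: 0:b
completions by unplaced set U, small U first (add the entries for U minus each lowest piece of U):
  |U|=1: {5}:1  {6}:1
  |U|=2: {4,6}:1  {5,6}:2
  |U|=3: {3,4,6}:1  {4,5,6}:3
  |U|=4: {2,3,4,6}:1  {3,4,5,6}:4
  |U|=5: {1,2,3,4,6}:1  {2,3,4,5,6}:5
  start at 0(b): 6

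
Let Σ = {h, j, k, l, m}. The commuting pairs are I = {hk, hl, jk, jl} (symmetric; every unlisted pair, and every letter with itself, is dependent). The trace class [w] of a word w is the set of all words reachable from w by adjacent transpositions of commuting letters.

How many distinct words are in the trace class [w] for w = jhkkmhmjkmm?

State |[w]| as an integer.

12

#0=j has no predecessor
#1=h depends on [0:j]
#2=k has no predecessor
#3=k depends on [2:k]
#4=m depends on [1:h, 3:k]
#5=h depends on [4:m]
#6=m depends on [5:h]
#7=j depends on [6:m]
#8=k depends on [6:m]
#9=m depends on [7:j, 8:k]
#10=m depends on [9:m]
sources: [0:j, 2:k]
N(rest) = Σ N(rest − s) over sources s of rest; N(one piece) = 1:
  size 1 → [10]=1
  size 2 → [9,10]=1
  size 3 → [7,9,10]=1  [8,9,10]=1
  size 4 → [7,8,9,10]=2
  size 5 → [6,7,8,9,10]=2
  size 6 → [5,6,7,8,9,10]=2
  size 7 → [4,5,6,7,8,9,10]=2
  size 8 → [1,4,5,6,7,8,9,10]=2  [3,4,5,6,7,8,9,10]=2
  size 9 → [0,1,4,5,6,7,8,9,10]=2  [1,3,4,5,6,7,8,9,10]=4  [2,3,4,5,6,7,8,9,10]=2
  first=0(j) contributes 6
  first=2(k) contributes 6
|[w]| = 12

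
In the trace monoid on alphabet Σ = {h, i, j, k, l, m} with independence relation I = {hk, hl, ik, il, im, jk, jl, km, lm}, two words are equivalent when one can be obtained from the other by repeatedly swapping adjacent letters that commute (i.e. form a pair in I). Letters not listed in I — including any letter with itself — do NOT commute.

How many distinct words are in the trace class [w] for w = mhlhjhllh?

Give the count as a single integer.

piece 0:m — minimal
piece 1:h rests on {0:m}
piece 2:l — minimal
piece 3:h rests on {1:h}
piece 4:j rests on {3:h}
piece 5:h rests on {4:j}
piece 6:l rests on {2:l}
piece 7:l rests on {6:l}
piece 8:h rests on {5:h}
minimal pieces: {0:m, 2:l}
ways to finish when only these pieces remain (= sum over removing one remaining piece with nothing left below it):
  1 left: {7}→1  {8}→1
  2 left: {5,8}→1  {6,7}→1  {7,8}→2
  3 left: {2,6,7}→1  {4,5,8}→1  {5,7,8}→3  {6,7,8}→3
  4 left: {2,6,7,8}→4  {3,4,5,8}→1  {4,5,7,8}→4  {5,6,7,8}→6
  5 left: {1,3,4,5,8}→1  {2,5,6,7,8}→10  {3,4,5,7,8}→5  {4,5,6,7,8}→10
  6 left: {0,1,3,4,5,8}→1  {1,3,4,5,7,8}→6  {2,4,5,6,7,8}→20  {3,4,5,6,7,8}→15
  7 left: {0,1,3,4,5,7,8}→7  {1,3,4,5,6,7,8}→21  {2,3,4,5,6,7,8}→35
  placing 0:m first → 56 extensions
  placing 2:l first → 28 extensions
total linear extensions = 84

84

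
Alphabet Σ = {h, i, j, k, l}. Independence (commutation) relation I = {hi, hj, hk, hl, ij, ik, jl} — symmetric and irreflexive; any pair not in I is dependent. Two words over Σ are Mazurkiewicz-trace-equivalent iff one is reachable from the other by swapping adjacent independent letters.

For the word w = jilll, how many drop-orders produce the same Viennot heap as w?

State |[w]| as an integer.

piece 0:j — minimal
piece 1:i — minimal
piece 2:l rests on {1:i}
piece 3:l rests on {2:l}
piece 4:l rests on {3:l}
minimal pieces: {0:j, 1:i}
ways to finish when only these pieces remain (= sum over removing one remaining piece with nothing left below it):
  1 left: {0}→1  {4}→1
  2 left: {0,4}→2  {3,4}→1
  3 left: {0,3,4}→3  {2,3,4}→1
  placing 0:j first → 1 extensions
  placing 1:i first → 4 extensions
total linear extensions = 5

5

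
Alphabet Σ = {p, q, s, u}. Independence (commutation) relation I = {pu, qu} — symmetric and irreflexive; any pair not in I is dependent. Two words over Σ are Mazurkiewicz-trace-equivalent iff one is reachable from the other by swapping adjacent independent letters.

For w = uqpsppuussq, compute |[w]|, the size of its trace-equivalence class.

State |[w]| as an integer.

drop 0:u onto floor
drop 1:q onto floor
drop 2:p onto {1:q}
drop 3:s onto {0:u, 2:p}
drop 4:p onto {3:s}
drop 5:p onto {4:p}
drop 6:u onto {3:s}
drop 7:u onto {6:u}
drop 8:s onto {5:p, 7:u}
drop 9:s onto {8:s}
drop 10:q onto {9:s}
ground layer = {0:u, 1:q}
drop-orders for the pieces not yet dropped (sum over which currently-grounded one goes next):
  1 to go: {10} 1
  2 to go: {9,10} 1
  3 to go: {8,9,10} 1
  4 to go: {5,8,9,10} 1  {7,8,9,10} 1
  5 to go: {4,5,8,9,10} 1  {5,7,8,9,10} 2  {6,7,8,9,10} 1
  6 to go: {4,5,7,8,9,10} 3  {5,6,7,8,9,10} 3
  7 to go: {4,5,6,7,8,9,10} 6
  8 to go: {3,4,5,6,7,8,9,10} 6
  9 to go: {0,3,4,5,6,7,8,9,10} 6  {2,3,4,5,6,7,8,9,10} 6
  if 0:u drops first: 6 orders
  if 1:q drops first: 12 orders
heap linearizations: 18

18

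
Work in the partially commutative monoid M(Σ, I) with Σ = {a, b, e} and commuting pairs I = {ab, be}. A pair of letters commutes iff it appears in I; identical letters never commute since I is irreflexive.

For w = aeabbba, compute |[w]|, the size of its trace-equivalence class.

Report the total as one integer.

drop 0:a onto floor
drop 1:e onto {0:a}
drop 2:a onto {1:e}
drop 3:b onto floor
drop 4:b onto {3:b}
drop 5:b onto {4:b}
drop 6:a onto {2:a}
ground layer = {0:a, 3:b}
drop-orders for the pieces not yet dropped (sum over which currently-grounded one goes next):
  1 to go: {5} 1  {6} 1
  2 to go: {2,6} 1  {4,5} 1  {5,6} 2
  3 to go: {1,2,6} 1  {2,5,6} 3  {3,4,5} 1  {4,5,6} 3
  4 to go: {0,1,2,6} 1  {1,2,5,6} 4  {2,4,5,6} 6  {3,4,5,6} 4
  5 to go: {0,1,2,5,6} 5  {1,2,4,5,6} 10  {2,3,4,5,6} 10
  if 0:a drops first: 20 orders
  if 3:b drops first: 15 orders
heap linearizations: 35

35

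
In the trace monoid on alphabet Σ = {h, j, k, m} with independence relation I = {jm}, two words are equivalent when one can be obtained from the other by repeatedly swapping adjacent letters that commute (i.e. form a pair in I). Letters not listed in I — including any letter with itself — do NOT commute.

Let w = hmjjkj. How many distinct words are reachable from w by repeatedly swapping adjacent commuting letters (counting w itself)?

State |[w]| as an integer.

3

piece 0:h — minimal
piece 1:m rests on {0:h}
piece 2:j rests on {0:h}
piece 3:j rests on {2:j}
piece 4:k rests on {1:m, 3:j}
piece 5:j rests on {4:k}
minimal pieces: {0:h}
ways to finish when only these pieces remain (= sum over removing one remaining piece with nothing left below it):
  1 left: {5}→1
  2 left: {4,5}→1
  3 left: {1,4,5}→1  {3,4,5}→1
  4 left: {1,3,4,5}→2  {2,3,4,5}→1
  placing 0:h first → 3 extensions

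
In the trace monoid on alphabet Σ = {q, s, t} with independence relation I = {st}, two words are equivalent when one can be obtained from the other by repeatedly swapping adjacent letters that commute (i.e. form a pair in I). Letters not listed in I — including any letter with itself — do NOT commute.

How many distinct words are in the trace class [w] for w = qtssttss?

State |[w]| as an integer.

35

0(q) covers ∅
1(t) covers 0:q
2(s) covers 0:q
3(s) covers 2:s
4(t) covers 1:t
5(t) covers 4:t
6(s) covers 3:s
7(s) covers 6:s
floor of heap: 0:q
completions by unplaced set U, small U first (add the entries for U minus each lowest piece of U):
  |U|=1: {5}:1  {7}:1
  |U|=2: {4,5}:1  {5,7}:2  {6,7}:1
  |U|=3: {1,4,5}:1  {3,6,7}:1  {4,5,7}:3  {5,6,7}:3
  |U|=4: {1,4,5,7}:4  {2,3,6,7}:1  {3,5,6,7}:4  {4,5,6,7}:6
  |U|=5: {1,4,5,6,7}:10  {2,3,5,6,7}:5  {3,4,5,6,7}:10
  |U|=6: {1,3,4,5,6,7}:20  {2,3,4,5,6,7}:15
  start at 0(q): 35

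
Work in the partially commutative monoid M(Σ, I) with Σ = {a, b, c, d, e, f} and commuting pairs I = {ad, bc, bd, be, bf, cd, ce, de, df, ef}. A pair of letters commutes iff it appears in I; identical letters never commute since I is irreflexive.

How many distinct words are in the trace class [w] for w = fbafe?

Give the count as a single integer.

piece 0:f — minimal
piece 1:b — minimal
piece 2:a rests on {0:f, 1:b}
piece 3:f rests on {2:a}
piece 4:e rests on {2:a}
minimal pieces: {0:f, 1:b}
ways to finish when only these pieces remain (= sum over removing one remaining piece with nothing left below it):
  1 left: {3}→1  {4}→1
  2 left: {3,4}→2
  3 left: {2,3,4}→2
  placing 0:f first → 2 extensions
  placing 1:b first → 2 extensions
total linear extensions = 4

4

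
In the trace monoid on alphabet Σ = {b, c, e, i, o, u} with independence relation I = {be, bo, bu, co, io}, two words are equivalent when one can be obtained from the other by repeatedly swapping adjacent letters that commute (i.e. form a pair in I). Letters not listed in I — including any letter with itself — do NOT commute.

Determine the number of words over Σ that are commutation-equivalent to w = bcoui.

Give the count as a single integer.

#0=b has no predecessor
#1=c depends on [0:b]
#2=o has no predecessor
#3=u depends on [1:c, 2:o]
#4=i depends on [3:u]
sources: [0:b, 2:o]
N(rest) = Σ N(rest − s) over sources s of rest; N(one piece) = 1:
  size 1 → [4]=1
  size 2 → [3,4]=1
  size 3 → [1,3,4]=1  [2,3,4]=1
  first=0(b) contributes 2
  first=2(o) contributes 1
|[w]| = 3

3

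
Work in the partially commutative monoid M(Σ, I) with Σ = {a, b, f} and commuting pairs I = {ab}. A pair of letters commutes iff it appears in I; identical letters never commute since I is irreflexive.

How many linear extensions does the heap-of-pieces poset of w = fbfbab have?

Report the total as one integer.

3

#0=f has no predecessor
#1=b depends on [0:f]
#2=f depends on [1:b]
#3=b depends on [2:f]
#4=a depends on [2:f]
#5=b depends on [3:b]
sources: [0:f]
N(rest) = Σ N(rest − s) over sources s of rest; N(one piece) = 1:
  size 1 → [4]=1  [5]=1
  size 2 → [3,5]=1  [4,5]=2
  size 3 → [3,4,5]=3
  size 4 → [2,3,4,5]=3
  first=0(f) contributes 3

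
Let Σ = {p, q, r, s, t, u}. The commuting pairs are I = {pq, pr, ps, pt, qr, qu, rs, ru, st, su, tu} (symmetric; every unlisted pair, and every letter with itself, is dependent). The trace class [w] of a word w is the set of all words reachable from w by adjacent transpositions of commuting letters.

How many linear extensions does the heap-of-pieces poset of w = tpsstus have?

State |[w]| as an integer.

210

#0=t has no predecessor
#1=p has no predecessor
#2=s has no predecessor
#3=s depends on [2:s]
#4=t depends on [0:t]
#5=u depends on [1:p]
#6=s depends on [3:s]
sources: [0:t, 1:p, 2:s]
N(rest) = Σ N(rest − s) over sources s of rest; N(one piece) = 1:
  size 1 → [4]=1  [5]=1  [6]=1
  size 2 → [0,4]=1  [1,5]=1  [3,6]=1  [4,5]=2  [4,6]=2  [5,6]=2
  size 3 → [0,4,5]=3  [0,4,6]=3  [1,4,5]=3  [1,5,6]=3  [2,3,6]=1  [3,4,6]=3  [3,5,6]=3  [4,5,6]=6
  size 4 → [0,1,4,5]=6  [0,3,4,6]=6  [0,4,5,6]=12  [1,3,5,6]=6  [1,4,5,6]=12  [2,3,4,6]=4  [2,3,5,6]=4  [3,4,5,6]=12
  size 5 → [0,1,4,5,6]=30  [0,2,3,4,6]=10  [0,3,4,5,6]=30  [1,2,3,5,6]=10  [1,3,4,5,6]=30  [2,3,4,5,6]=20
  first=0(t) contributes 60
  first=1(p) contributes 60
  first=2(s) contributes 90
|[w]| = 210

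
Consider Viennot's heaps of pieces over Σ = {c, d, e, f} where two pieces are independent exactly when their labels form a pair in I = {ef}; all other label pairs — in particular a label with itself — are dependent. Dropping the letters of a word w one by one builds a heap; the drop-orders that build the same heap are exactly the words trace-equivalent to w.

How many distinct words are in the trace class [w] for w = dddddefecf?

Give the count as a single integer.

3

drop 0:d onto floor
drop 1:d onto {0:d}
drop 2:d onto {1:d}
drop 3:d onto {2:d}
drop 4:d onto {3:d}
drop 5:e onto {4:d}
drop 6:f onto {4:d}
drop 7:e onto {5:e}
drop 8:c onto {6:f, 7:e}
drop 9:f onto {8:c}
ground layer = {0:d}
drop-orders for the pieces not yet dropped (sum over which currently-grounded one goes next):
  1 to go: {9} 1
  2 to go: {8,9} 1
  3 to go: {6,8,9} 1  {7,8,9} 1
  4 to go: {5,7,8,9} 1  {6,7,8,9} 2
  5 to go: {5,6,7,8,9} 3
  6 to go: {4,5,6,7,8,9} 3
  7 to go: {3,4,5,6,7,8,9} 3
  8 to go: {2,3,4,5,6,7,8,9} 3
  if 0:d drops first: 3 orders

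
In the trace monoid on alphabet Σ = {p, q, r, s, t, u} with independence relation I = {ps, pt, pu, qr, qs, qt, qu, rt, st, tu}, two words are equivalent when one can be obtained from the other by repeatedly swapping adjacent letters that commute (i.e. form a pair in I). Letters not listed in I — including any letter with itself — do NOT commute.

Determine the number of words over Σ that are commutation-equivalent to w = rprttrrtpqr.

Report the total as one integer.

0(r) covers ∅
1(p) covers 0:r
2(r) covers 1:p
3(t) covers ∅
4(t) covers 3:t
5(r) covers 2:r
6(r) covers 5:r
7(t) covers 4:t
8(p) covers 6:r
9(q) covers 8:p
10(r) covers 8:p
floor of heap: 0:r, 3:t
completions by unplaced set U, small U first (add the entries for U minus each lowest piece of U):
  |U|=1: {7}:1  {9}:1  {10}:1
  |U|=2: {4,7}:1  {7,9}:2  {7,10}:2  {9,10}:2
  |U|=3: {3,4,7}:1  {4,7,9}:3  {4,7,10}:3  {7,9,10}:6  {8,9,10}:2
  |U|=4: {3,4,7,9}:4  {3,4,7,10}:4  {4,7,9,10}:12  {6,8,9,10}:2  {7,8,9,10}:8
  |U|=5: {3,4,7,9,10}:20  {4,7,8,9,10}:20  {5,6,8,9,10}:2  {6,7,8,9,10}:10
  |U|=6: {2,5,6,8,9,10}:2  {3,4,7,8,9,10}:40  {4,6,7,8,9,10}:30  {5,6,7,8,9,10}:12
  |U|=7: {1,2,5,6,8,9,10}:2  {2,5,6,7,8,9,10}:14  {3,4,6,7,8,9,10}:70  {4,5,6,7,8,9,10}:42
  |U|=8: {0,1,2,5,6,8,9,10}:2  {1,2,5,6,7,8,9,10}:16  {2,4,5,6,7,8,9,10}:56  {3,4,5,6,7,8,9,10}:112
  |U|=9: {0,1,2,5,6,7,8,9,10}:18  {1,2,4,5,6,7,8,9,10}:72  {2,3,4,5,6,7,8,9,10}:168
  start at 0(r): 240
  start at 3(t): 90
sum over floor = 330

330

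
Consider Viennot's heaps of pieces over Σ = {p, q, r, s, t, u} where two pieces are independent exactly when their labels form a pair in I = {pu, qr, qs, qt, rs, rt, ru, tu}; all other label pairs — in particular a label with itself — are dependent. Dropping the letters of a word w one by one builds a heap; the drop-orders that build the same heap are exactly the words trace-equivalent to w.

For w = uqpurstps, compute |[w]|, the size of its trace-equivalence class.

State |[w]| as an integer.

7

#0=u has no predecessor
#1=q depends on [0:u]
#2=p depends on [1:q]
#3=u depends on [1:q]
#4=r depends on [2:p]
#5=s depends on [2:p, 3:u]
#6=t depends on [5:s]
#7=p depends on [4:r, 6:t]
#8=s depends on [7:p]
sources: [0:u]
N(rest) = Σ N(rest − s) over sources s of rest; N(one piece) = 1:
  size 1 → [8]=1
  size 2 → [7,8]=1
  size 3 → [4,7,8]=1  [6,7,8]=1
  size 4 → [4,6,7,8]=2  [5,6,7,8]=1
  size 5 → [3,5,6,7,8]=1  [4,5,6,7,8]=3
  size 6 → [2,4,5,6,7,8]=3  [3,4,5,6,7,8]=4
  size 7 → [2,3,4,5,6,7,8]=7
  first=0(u) contributes 7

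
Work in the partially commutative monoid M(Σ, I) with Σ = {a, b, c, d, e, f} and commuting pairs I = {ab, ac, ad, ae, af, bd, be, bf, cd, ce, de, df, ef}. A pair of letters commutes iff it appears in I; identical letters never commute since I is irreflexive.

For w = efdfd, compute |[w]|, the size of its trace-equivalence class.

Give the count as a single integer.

30

drop 0:e onto floor
drop 1:f onto floor
drop 2:d onto floor
drop 3:f onto {1:f}
drop 4:d onto {2:d}
ground layer = {0:e, 1:f, 2:d}
drop-orders for the pieces not yet dropped (sum over which currently-grounded one goes next):
  1 to go: {0} 1  {3} 1  {4} 1
  2 to go: {0,3} 2  {0,4} 2  {1,3} 1  {2,4} 1  {3,4} 2
  3 to go: {0,1,3} 3  {0,2,4} 3  {0,3,4} 6  {1,3,4} 3  {2,3,4} 3
  if 0:e drops first: 6 orders
  if 1:f drops first: 12 orders
  if 2:d drops first: 12 orders
heap linearizations: 30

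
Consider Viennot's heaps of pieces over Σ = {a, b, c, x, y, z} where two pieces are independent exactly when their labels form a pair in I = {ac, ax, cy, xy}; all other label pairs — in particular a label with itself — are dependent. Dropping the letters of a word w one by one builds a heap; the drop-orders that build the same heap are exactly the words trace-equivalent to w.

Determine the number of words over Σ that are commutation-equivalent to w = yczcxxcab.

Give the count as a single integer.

10

#0=y has no predecessor
#1=c has no predecessor
#2=z depends on [0:y, 1:c]
#3=c depends on [2:z]
#4=x depends on [3:c]
#5=x depends on [4:x]
#6=c depends on [5:x]
#7=a depends on [2:z]
#8=b depends on [6:c, 7:a]
sources: [0:y, 1:c]
N(rest) = Σ N(rest − s) over sources s of rest; N(one piece) = 1:
  size 1 → [8]=1
  size 2 → [6,8]=1  [7,8]=1
  size 3 → [5,6,8]=1  [6,7,8]=2
  size 4 → [4,5,6,8]=1  [5,6,7,8]=3
  size 5 → [3,4,5,6,8]=1  [4,5,6,7,8]=4
  size 6 → [3,4,5,6,7,8]=5
  size 7 → [2,3,4,5,6,7,8]=5
  first=0(y) contributes 5
  first=1(c) contributes 5
|[w]| = 10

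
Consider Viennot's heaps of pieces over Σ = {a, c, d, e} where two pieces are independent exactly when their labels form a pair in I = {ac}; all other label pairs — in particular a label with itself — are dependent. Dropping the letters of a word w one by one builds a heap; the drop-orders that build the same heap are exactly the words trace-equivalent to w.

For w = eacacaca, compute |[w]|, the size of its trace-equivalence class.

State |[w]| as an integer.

#0=e has no predecessor
#1=a depends on [0:e]
#2=c depends on [0:e]
#3=a depends on [1:a]
#4=c depends on [2:c]
#5=a depends on [3:a]
#6=c depends on [4:c]
#7=a depends on [5:a]
sources: [0:e]
N(rest) = Σ N(rest − s) over sources s of rest; N(one piece) = 1:
  size 1 → [6]=1  [7]=1
  size 2 → [4,6]=1  [5,7]=1  [6,7]=2
  size 3 → [2,4,6]=1  [3,5,7]=1  [4,6,7]=3  [5,6,7]=3
  size 4 → [1,3,5,7]=1  [2,4,6,7]=4  [3,5,6,7]=4  [4,5,6,7]=6
  size 5 → [1,3,5,6,7]=5  [2,4,5,6,7]=10  [3,4,5,6,7]=10
  size 6 → [1,3,4,5,6,7]=15  [2,3,4,5,6,7]=20
  first=0(e) contributes 35

35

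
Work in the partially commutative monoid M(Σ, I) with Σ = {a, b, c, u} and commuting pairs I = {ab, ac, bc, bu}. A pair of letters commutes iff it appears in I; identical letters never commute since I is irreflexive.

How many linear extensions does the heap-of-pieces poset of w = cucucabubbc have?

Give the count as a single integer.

0(c) covers ∅
1(u) covers 0:c
2(c) covers 1:u
3(u) covers 2:c
4(c) covers 3:u
5(a) covers 3:u
6(b) covers ∅
7(u) covers 4:c, 5:a
8(b) covers 6:b
9(b) covers 8:b
10(c) covers 7:u
floor of heap: 0:c, 6:b
completions by unplaced set U, small U first (add the entries for U minus each lowest piece of U):
  |U|=1: {9}:1  {10}:1
  |U|=2: {7,10}:1  {8,9}:1  {9,10}:2
  |U|=3: {4,7,10}:1  {5,7,10}:1  {6,8,9}:1  {7,9,10}:3  {8,9,10}:3
  |U|=4: {4,5,7,10}:2  {4,7,9,10}:4  {5,7,9,10}:4  {6,8,9,10}:4  {7,8,9,10}:6
  |U|=5: {3,4,5,7,10}:2  {4,5,7,9,10}:10  {4,7,8,9,10}:10  {5,7,8,9,10}:10  {6,7,8,9,10}:10
  |U|=6: {2,3,4,5,7,10}:2  {3,4,5,7,9,10}:12  {4,5,7,8,9,10}:30  {4,6,7,8,9,10}:20  {5,6,7,8,9,10}:20
  |U|=7: {1,2,3,4,5,7,10}:2  {2,3,4,5,7,9,10}:14  {3,4,5,7,8,9,10}:42  {4,5,6,7,8,9,10}:70
  |U|=8: {0,1,2,3,4,5,7,10}:2  {1,2,3,4,5,7,9,10}:16  {2,3,4,5,7,8,9,10}:56  {3,4,5,6,7,8,9,10}:112
  |U|=9: {0,1,2,3,4,5,7,9,10}:18  {1,2,3,4,5,7,8,9,10}:72  {2,3,4,5,6,7,8,9,10}:168
  start at 0(c): 240
  start at 6(b): 90
sum over floor = 330

330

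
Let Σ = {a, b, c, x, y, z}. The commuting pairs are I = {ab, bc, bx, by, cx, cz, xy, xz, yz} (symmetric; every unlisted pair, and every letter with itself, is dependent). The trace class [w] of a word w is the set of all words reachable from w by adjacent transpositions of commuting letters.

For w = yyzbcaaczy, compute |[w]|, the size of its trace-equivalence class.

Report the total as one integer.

0(y) covers ∅
1(y) covers 0:y
2(z) covers ∅
3(b) covers 2:z
4(c) covers 1:y
5(a) covers 2:z, 4:c
6(a) covers 5:a
7(c) covers 6:a
8(z) covers 3:b, 6:a
9(y) covers 7:c
floor of heap: 0:y, 2:z
completions by unplaced set U, small U first (add the entries for U minus each lowest piece of U):
  |U|=1: {8}:1  {9}:1
  |U|=2: {3,8}:1  {7,9}:1  {8,9}:2
  |U|=3: {3,8,9}:3  {7,8,9}:3
  |U|=4: {3,7,8,9}:6  {6,7,8,9}:3
  |U|=5: {3,6,7,8,9}:9  {5,6,7,8,9}:3
  |U|=6: {3,5,6,7,8,9}:12  {4,5,6,7,8,9}:3
  |U|=7: {1,4,5,6,7,8,9}:3  {2,3,5,6,7,8,9}:12  {3,4,5,6,7,8,9}:15
  |U|=8: {0,1,4,5,6,7,8,9}:3  {1,3,4,5,6,7,8,9}:18  {2,3,4,5,6,7,8,9}:27
  start at 0(y): 45
  start at 2(z): 21
sum over floor = 66

66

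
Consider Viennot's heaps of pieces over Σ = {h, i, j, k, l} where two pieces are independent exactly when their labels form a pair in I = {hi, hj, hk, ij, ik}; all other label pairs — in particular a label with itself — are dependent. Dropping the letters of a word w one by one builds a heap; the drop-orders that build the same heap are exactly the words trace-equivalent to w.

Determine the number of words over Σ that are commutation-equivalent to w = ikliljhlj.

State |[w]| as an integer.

4

drop 0:i onto floor
drop 1:k onto floor
drop 2:l onto {0:i, 1:k}
drop 3:i onto {2:l}
drop 4:l onto {3:i}
drop 5:j onto {4:l}
drop 6:h onto {4:l}
drop 7:l onto {5:j, 6:h}
drop 8:j onto {7:l}
ground layer = {0:i, 1:k}
drop-orders for the pieces not yet dropped (sum over which currently-grounded one goes next):
  1 to go: {8} 1
  2 to go: {7,8} 1
  3 to go: {5,7,8} 1  {6,7,8} 1
  4 to go: {5,6,7,8} 2
  5 to go: {4,5,6,7,8} 2
  6 to go: {3,4,5,6,7,8} 2
  7 to go: {2,3,4,5,6,7,8} 2
  if 0:i drops first: 2 orders
  if 1:k drops first: 2 orders
heap linearizations: 4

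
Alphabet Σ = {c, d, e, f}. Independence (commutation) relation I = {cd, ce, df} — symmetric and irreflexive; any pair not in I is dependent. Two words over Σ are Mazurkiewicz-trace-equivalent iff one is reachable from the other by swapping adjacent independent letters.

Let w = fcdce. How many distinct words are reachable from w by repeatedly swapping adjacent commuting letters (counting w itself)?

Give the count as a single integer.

9

drop 0:f onto floor
drop 1:c onto {0:f}
drop 2:d onto floor
drop 3:c onto {1:c}
drop 4:e onto {0:f, 2:d}
ground layer = {0:f, 2:d}
drop-orders for the pieces not yet dropped (sum over which currently-grounded one goes next):
  1 to go: {3} 1  {4} 1
  2 to go: {1,3} 1  {2,4} 1  {3,4} 2
  3 to go: {1,3,4} 3  {2,3,4} 3
  if 0:f drops first: 6 orders
  if 2:d drops first: 3 orders
heap linearizations: 9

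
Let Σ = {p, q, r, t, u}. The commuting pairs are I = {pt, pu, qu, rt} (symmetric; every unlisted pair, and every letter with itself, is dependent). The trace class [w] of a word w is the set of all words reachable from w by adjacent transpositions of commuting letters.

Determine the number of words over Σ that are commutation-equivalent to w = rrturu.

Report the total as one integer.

3

0(r) covers ∅
1(r) covers 0:r
2(t) covers ∅
3(u) covers 1:r, 2:t
4(r) covers 3:u
5(u) covers 4:r
floor of heap: 0:r, 2:t
completions by unplaced set U, small U first (add the entries for U minus each lowest piece of U):
  |U|=1: {5}:1
  |U|=2: {4,5}:1
  |U|=3: {3,4,5}:1
  |U|=4: {1,3,4,5}:1  {2,3,4,5}:1
  start at 0(r): 2
  start at 2(t): 1
sum over floor = 3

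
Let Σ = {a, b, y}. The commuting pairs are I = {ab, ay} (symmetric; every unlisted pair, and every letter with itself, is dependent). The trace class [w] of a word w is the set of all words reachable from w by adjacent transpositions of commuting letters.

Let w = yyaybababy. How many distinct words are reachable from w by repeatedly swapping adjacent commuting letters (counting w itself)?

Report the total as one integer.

120

0(y) covers ∅
1(y) covers 0:y
2(a) covers ∅
3(y) covers 1:y
4(b) covers 3:y
5(a) covers 2:a
6(b) covers 4:b
7(a) covers 5:a
8(b) covers 6:b
9(y) covers 8:b
floor of heap: 0:y, 2:a
completions by unplaced set U, small U first (add the entries for U minus each lowest piece of U):
  |U|=1: {7}:1  {9}:1
  |U|=2: {5,7}:1  {7,9}:2  {8,9}:1
  |U|=3: {2,5,7}:1  {5,7,9}:3  {6,8,9}:1  {7,8,9}:3
  |U|=4: {2,5,7,9}:4  {4,6,8,9}:1  {5,7,8,9}:6  {6,7,8,9}:4
  |U|=5: {2,5,7,8,9}:10  {3,4,6,8,9}:1  {4,6,7,8,9}:5  {5,6,7,8,9}:10
  |U|=6: {1,3,4,6,8,9}:1  {2,5,6,7,8,9}:20  {3,4,6,7,8,9}:6  {4,5,6,7,8,9}:15
  |U|=7: {0,1,3,4,6,8,9}:1  {1,3,4,6,7,8,9}:7  {2,4,5,6,7,8,9}:35  {3,4,5,6,7,8,9}:21
  |U|=8: {0,1,3,4,6,7,8,9}:8  {1,3,4,5,6,7,8,9}:28  {2,3,4,5,6,7,8,9}:56
  start at 0(y): 84
  start at 2(a): 36
sum over floor = 120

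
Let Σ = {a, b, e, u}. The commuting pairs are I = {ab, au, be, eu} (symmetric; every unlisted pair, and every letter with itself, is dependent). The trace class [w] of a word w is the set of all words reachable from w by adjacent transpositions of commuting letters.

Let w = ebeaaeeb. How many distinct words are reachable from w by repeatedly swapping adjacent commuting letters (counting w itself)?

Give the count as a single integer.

28

0(e) covers ∅
1(b) covers ∅
2(e) covers 0:e
3(a) covers 2:e
4(a) covers 3:a
5(e) covers 4:a
6(e) covers 5:e
7(b) covers 1:b
floor of heap: 0:e, 1:b
completions by unplaced set U, small U first (add the entries for U minus each lowest piece of U):
  |U|=1: {6}:1  {7}:1
  |U|=2: {1,7}:1  {5,6}:1  {6,7}:2
  |U|=3: {1,6,7}:3  {4,5,6}:1  {5,6,7}:3
  |U|=4: {1,5,6,7}:6  {3,4,5,6}:1  {4,5,6,7}:4
  |U|=5: {1,4,5,6,7}:10  {2,3,4,5,6}:1  {3,4,5,6,7}:5
  |U|=6: {0,2,3,4,5,6}:1  {1,3,4,5,6,7}:15  {2,3,4,5,6,7}:6
  start at 0(e): 21
  start at 1(b): 7
sum over floor = 28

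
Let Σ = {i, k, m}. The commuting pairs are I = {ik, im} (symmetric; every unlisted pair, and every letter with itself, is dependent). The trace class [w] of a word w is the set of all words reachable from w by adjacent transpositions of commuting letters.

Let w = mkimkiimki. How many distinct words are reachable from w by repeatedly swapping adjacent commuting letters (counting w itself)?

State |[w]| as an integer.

#0=m has no predecessor
#1=k depends on [0:m]
#2=i has no predecessor
#3=m depends on [1:k]
#4=k depends on [3:m]
#5=i depends on [2:i]
#6=i depends on [5:i]
#7=m depends on [4:k]
#8=k depends on [7:m]
#9=i depends on [6:i]
sources: [0:m, 2:i]
N(rest) = Σ N(rest − s) over sources s of rest; N(one piece) = 1:
  size 1 → [8]=1  [9]=1
  size 2 → [6,9]=1  [7,8]=1  [8,9]=2
  size 3 → [4,7,8]=1  [5,6,9]=1  [6,8,9]=3  [7,8,9]=3
  size 4 → [2,5,6,9]=1  [3,4,7,8]=1  [4,7,8,9]=4  [5,6,8,9]=4  [6,7,8,9]=6
  size 5 → [1,3,4,7,8]=1  [2,5,6,8,9]=5  [3,4,7,8,9]=5  [4,6,7,8,9]=10  [5,6,7,8,9]=10
  size 6 → [0,1,3,4,7,8]=1  [1,3,4,7,8,9]=6  [2,5,6,7,8,9]=15  [3,4,6,7,8,9]=15  [4,5,6,7,8,9]=20
  size 7 → [0,1,3,4,7,8,9]=7  [1,3,4,6,7,8,9]=21  [2,4,5,6,7,8,9]=35  [3,4,5,6,7,8,9]=35
  size 8 → [0,1,3,4,6,7,8,9]=28  [1,3,4,5,6,7,8,9]=56  [2,3,4,5,6,7,8,9]=70
  first=0(m) contributes 126
  first=2(i) contributes 84
|[w]| = 210

210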